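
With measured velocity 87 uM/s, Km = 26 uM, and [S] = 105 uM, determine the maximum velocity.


Vmax = v * (Km + [S]) / [S]
Vmax = 87 * (26 + 105) / 105
Vmax = 108.5429 uM/s

108.5429 uM/s


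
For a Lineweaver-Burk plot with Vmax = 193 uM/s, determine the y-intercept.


y-intercept = 1/Vmax
= 1/193
= 0.0052 s/uM

0.0052 s/uM


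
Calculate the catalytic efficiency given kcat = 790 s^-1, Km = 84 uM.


Catalytic efficiency = kcat / Km
= 790 / 84
= 9.4048 uM^-1*s^-1

9.4048 uM^-1*s^-1


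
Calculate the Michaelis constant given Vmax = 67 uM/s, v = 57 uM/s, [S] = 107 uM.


Km = [S] * (Vmax - v) / v
Km = 107 * (67 - 57) / 57
Km = 18.7719 uM

18.7719 uM


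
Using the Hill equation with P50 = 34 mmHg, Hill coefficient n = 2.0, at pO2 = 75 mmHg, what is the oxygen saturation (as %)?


Y = pO2^n / (P50^n + pO2^n)
Y = 75^2.0 / (34^2.0 + 75^2.0)
Y = 82.95%

82.95%


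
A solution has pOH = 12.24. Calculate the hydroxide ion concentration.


[OH-] = 10^(-pOH)
[OH-] = 10^(-12.24)
[OH-] = 5.754e-13 M

5.754e-13 M


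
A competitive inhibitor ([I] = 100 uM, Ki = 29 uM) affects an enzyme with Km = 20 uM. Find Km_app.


Km_app = Km * (1 + [I]/Ki)
Km_app = 20 * (1 + 100/29)
Km_app = 88.9655 uM

88.9655 uM


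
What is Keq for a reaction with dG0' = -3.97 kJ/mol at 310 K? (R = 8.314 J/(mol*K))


Keq = exp(-dG0 * 1000 / (R * T))
Keq = exp(-(-3.97) * 1000 / (8.314 * 310))
Keq = 4.6662

4.6662


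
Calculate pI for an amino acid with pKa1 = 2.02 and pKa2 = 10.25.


pI = (pKa1 + pKa2) / 2
pI = (2.02 + 10.25) / 2
pI = 6.135

6.135


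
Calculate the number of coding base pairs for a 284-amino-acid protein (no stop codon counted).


Each amino acid = 1 codon = 3 bp
bp = 284 * 3 = 852 bp

852 bp


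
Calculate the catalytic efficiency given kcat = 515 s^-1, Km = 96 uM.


Catalytic efficiency = kcat / Km
= 515 / 96
= 5.3646 uM^-1*s^-1

5.3646 uM^-1*s^-1


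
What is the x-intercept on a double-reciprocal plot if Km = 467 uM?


x-intercept = -1/Km
= -1/467
= -0.0021 1/uM

-0.0021 1/uM


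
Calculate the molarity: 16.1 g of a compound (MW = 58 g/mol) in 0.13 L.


C = (mass / MW) / volume
C = (16.1 / 58) / 0.13
C = 2.1353 M

2.1353 M


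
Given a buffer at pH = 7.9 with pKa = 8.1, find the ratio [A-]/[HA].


[A-]/[HA] = 10^(pH - pKa)
= 10^(7.9 - 8.1)
= 0.631

0.631


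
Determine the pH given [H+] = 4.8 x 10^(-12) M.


pH = -log10([H+])
pH = -log10(4.8 x 10^(-12))
pH = 11.3188

11.3188


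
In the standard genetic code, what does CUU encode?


Standard genetic code lookup.
Codon CUU -> Leu

Leu


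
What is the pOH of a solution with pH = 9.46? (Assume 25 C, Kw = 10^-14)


pOH = 14 - pH
pOH = 14 - 9.46
pOH = 4.54

4.54


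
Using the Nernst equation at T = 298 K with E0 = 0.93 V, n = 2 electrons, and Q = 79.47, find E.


E = E0 - (RT/nF) * ln(Q)
E = 0.93 - (8.314 * 298 / (2 * 96485)) * ln(79.47)
E = 0.8738 V

0.8738 V


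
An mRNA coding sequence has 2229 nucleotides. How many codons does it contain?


codons = nucleotides / 3
codons = 2229 / 3 = 743

743


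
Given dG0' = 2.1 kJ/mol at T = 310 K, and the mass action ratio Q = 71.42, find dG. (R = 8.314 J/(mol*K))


dG = dG0' + RT * ln(Q) / 1000
dG = 2.1 + 8.314 * 310 * ln(71.42) / 1000
dG = 13.1016 kJ/mol

13.1016 kJ/mol


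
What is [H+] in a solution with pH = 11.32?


[H+] = 10^(-pH)
[H+] = 10^(-11.32)
[H+] = 4.786e-12 M

4.786e-12 M


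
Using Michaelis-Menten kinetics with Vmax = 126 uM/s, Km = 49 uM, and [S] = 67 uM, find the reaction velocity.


v = Vmax * [S] / (Km + [S])
v = 126 * 67 / (49 + 67)
v = 72.7759 uM/s

72.7759 uM/s


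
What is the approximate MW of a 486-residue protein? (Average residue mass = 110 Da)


MW = n_residues * 110 Da
MW = 486 * 110
MW = 53460 Da

53460 Da


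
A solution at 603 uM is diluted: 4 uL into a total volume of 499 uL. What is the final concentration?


C2 = C1 * V1 / V2
C2 = 603 * 4 / 499
C2 = 4.8337 uM

4.8337 uM


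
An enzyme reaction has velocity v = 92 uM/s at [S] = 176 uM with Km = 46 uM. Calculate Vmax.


Vmax = v * (Km + [S]) / [S]
Vmax = 92 * (46 + 176) / 176
Vmax = 116.0455 uM/s

116.0455 uM/s


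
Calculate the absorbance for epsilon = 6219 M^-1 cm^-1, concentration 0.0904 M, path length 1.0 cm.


A = epsilon * c * l
A = 6219 * 0.0904 * 1.0
A = 562.1976

562.1976


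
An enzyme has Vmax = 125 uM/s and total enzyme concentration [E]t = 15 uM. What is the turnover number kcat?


kcat = Vmax / [E]t
kcat = 125 / 15
kcat = 8.3333 s^-1

8.3333 s^-1


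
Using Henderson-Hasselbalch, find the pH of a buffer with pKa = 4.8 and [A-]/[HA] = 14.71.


pH = pKa + log10([A-]/[HA])
pH = 4.8 + log10(14.71)
pH = 5.9676

5.9676


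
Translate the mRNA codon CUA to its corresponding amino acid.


Standard genetic code lookup.
Codon CUA -> Leu

Leu


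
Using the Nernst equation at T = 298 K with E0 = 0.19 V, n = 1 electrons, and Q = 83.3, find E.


E = E0 - (RT/nF) * ln(Q)
E = 0.19 - (8.314 * 298 / (1 * 96485)) * ln(83.3)
E = 0.0764 V

0.0764 V


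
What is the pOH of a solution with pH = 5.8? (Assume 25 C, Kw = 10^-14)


pOH = 14 - pH
pOH = 14 - 5.8
pOH = 8.2

8.2


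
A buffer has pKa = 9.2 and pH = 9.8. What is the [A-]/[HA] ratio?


[A-]/[HA] = 10^(pH - pKa)
= 10^(9.8 - 9.2)
= 3.9811

3.9811


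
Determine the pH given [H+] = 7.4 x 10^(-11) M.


pH = -log10([H+])
pH = -log10(7.4 x 10^(-11))
pH = 10.1308

10.1308


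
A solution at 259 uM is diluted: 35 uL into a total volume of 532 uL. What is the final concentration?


C2 = C1 * V1 / V2
C2 = 259 * 35 / 532
C2 = 17.0395 uM

17.0395 uM


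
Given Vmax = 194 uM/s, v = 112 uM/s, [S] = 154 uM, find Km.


Km = [S] * (Vmax - v) / v
Km = 154 * (194 - 112) / 112
Km = 112.75 uM

112.75 uM


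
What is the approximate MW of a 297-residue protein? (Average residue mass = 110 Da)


MW = n_residues * 110 Da
MW = 297 * 110
MW = 32670 Da

32670 Da


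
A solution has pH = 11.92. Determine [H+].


[H+] = 10^(-pH)
[H+] = 10^(-11.92)
[H+] = 1.202e-12 M

1.202e-12 M


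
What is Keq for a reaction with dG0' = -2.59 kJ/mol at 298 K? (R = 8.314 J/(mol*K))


Keq = exp(-dG0 * 1000 / (R * T))
Keq = exp(-(-2.59) * 1000 / (8.314 * 298))
Keq = 2.8445

2.8445


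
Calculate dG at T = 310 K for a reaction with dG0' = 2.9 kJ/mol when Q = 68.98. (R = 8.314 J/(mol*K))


dG = dG0' + RT * ln(Q) / 1000
dG = 2.9 + 8.314 * 310 * ln(68.98) / 1000
dG = 13.812 kJ/mol

13.812 kJ/mol


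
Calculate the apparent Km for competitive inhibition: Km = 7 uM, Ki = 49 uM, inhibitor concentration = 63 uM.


Km_app = Km * (1 + [I]/Ki)
Km_app = 7 * (1 + 63/49)
Km_app = 16.0 uM

16.0 uM


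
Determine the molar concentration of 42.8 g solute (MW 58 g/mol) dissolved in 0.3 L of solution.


C = (mass / MW) / volume
C = (42.8 / 58) / 0.3
C = 2.4598 M

2.4598 M


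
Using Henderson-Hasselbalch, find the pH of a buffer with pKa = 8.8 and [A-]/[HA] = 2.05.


pH = pKa + log10([A-]/[HA])
pH = 8.8 + log10(2.05)
pH = 9.1118

9.1118


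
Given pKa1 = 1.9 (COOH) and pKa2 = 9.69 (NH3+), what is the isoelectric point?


pI = (pKa1 + pKa2) / 2
pI = (1.9 + 9.69) / 2
pI = 5.795

5.795


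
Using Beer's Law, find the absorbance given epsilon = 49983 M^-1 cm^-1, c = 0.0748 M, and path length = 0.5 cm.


A = epsilon * c * l
A = 49983 * 0.0748 * 0.5
A = 1869.3642

1869.3642


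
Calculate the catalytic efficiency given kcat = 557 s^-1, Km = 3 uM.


Catalytic efficiency = kcat / Km
= 557 / 3
= 185.6667 uM^-1*s^-1

185.6667 uM^-1*s^-1


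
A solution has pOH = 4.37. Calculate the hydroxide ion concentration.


[OH-] = 10^(-pOH)
[OH-] = 10^(-4.37)
[OH-] = 4.266e-05 M

4.266e-05 M


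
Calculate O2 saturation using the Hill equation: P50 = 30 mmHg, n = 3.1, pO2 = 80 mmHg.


Y = pO2^n / (P50^n + pO2^n)
Y = 80^3.1 / (30^3.1 + 80^3.1)
Y = 95.44%

95.44%


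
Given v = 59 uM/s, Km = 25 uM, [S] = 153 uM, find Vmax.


Vmax = v * (Km + [S]) / [S]
Vmax = 59 * (25 + 153) / 153
Vmax = 68.6405 uM/s

68.6405 uM/s


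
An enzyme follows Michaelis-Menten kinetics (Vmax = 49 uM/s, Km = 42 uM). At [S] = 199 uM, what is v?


v = Vmax * [S] / (Km + [S])
v = 49 * 199 / (42 + 199)
v = 40.4606 uM/s

40.4606 uM/s


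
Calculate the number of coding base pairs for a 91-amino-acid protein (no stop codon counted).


Each amino acid = 1 codon = 3 bp
bp = 91 * 3 = 273 bp

273 bp


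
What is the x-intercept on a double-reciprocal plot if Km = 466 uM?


x-intercept = -1/Km
= -1/466
= -0.0021 1/uM

-0.0021 1/uM


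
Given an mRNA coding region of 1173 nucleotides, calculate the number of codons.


codons = nucleotides / 3
codons = 1173 / 3 = 391

391


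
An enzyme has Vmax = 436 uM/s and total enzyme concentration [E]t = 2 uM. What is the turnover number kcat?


kcat = Vmax / [E]t
kcat = 436 / 2
kcat = 218.0 s^-1

218.0 s^-1


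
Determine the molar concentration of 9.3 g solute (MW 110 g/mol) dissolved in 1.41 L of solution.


C = (mass / MW) / volume
C = (9.3 / 110) / 1.41
C = 0.06 M

0.06 M


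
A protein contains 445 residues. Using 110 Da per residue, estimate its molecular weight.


MW = n_residues * 110 Da
MW = 445 * 110
MW = 48950 Da

48950 Da


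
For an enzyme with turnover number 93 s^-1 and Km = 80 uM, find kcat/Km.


Catalytic efficiency = kcat / Km
= 93 / 80
= 1.1625 uM^-1*s^-1

1.1625 uM^-1*s^-1


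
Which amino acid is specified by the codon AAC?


Standard genetic code lookup.
Codon AAC -> Asn

Asn


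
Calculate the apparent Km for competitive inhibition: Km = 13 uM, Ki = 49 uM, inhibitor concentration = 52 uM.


Km_app = Km * (1 + [I]/Ki)
Km_app = 13 * (1 + 52/49)
Km_app = 26.7959 uM

26.7959 uM


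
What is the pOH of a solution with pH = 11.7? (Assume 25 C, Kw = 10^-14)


pOH = 14 - pH
pOH = 14 - 11.7
pOH = 2.3

2.3


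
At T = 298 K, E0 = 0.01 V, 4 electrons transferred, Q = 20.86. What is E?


E = E0 - (RT/nF) * ln(Q)
E = 0.01 - (8.314 * 298 / (4 * 96485)) * ln(20.86)
E = -0.0095 V

-0.0095 V


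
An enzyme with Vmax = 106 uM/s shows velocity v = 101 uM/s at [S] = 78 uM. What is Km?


Km = [S] * (Vmax - v) / v
Km = 78 * (106 - 101) / 101
Km = 3.8614 uM

3.8614 uM


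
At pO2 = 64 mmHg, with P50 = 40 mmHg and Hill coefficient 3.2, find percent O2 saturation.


Y = pO2^n / (P50^n + pO2^n)
Y = 64^3.2 / (40^3.2 + 64^3.2)
Y = 81.82%

81.82%


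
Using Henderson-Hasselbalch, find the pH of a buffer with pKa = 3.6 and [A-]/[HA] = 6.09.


pH = pKa + log10([A-]/[HA])
pH = 3.6 + log10(6.09)
pH = 4.3846

4.3846


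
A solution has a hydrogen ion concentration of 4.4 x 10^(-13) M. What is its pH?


pH = -log10([H+])
pH = -log10(4.4 x 10^(-13))
pH = 12.3565

12.3565


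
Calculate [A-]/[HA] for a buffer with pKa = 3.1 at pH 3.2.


[A-]/[HA] = 10^(pH - pKa)
= 10^(3.2 - 3.1)
= 1.2589

1.2589


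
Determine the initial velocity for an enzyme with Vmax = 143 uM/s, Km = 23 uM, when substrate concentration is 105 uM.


v = Vmax * [S] / (Km + [S])
v = 143 * 105 / (23 + 105)
v = 117.3047 uM/s

117.3047 uM/s


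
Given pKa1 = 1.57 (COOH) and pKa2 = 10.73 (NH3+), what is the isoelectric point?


pI = (pKa1 + pKa2) / 2
pI = (1.57 + 10.73) / 2
pI = 6.15

6.15


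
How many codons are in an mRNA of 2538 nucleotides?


codons = nucleotides / 3
codons = 2538 / 3 = 846

846


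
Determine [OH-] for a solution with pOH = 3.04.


[OH-] = 10^(-pOH)
[OH-] = 10^(-3.04)
[OH-] = 9.120e-04 M

9.120e-04 M


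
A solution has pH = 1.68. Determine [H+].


[H+] = 10^(-pH)
[H+] = 10^(-1.68)
[H+] = 0.0209 M

0.0209 M


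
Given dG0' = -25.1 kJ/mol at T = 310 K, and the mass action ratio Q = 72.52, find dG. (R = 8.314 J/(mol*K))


dG = dG0' + RT * ln(Q) / 1000
dG = -25.1 + 8.314 * 310 * ln(72.52) / 1000
dG = -14.059 kJ/mol

-14.059 kJ/mol


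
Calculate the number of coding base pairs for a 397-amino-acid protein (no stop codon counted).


Each amino acid = 1 codon = 3 bp
bp = 397 * 3 = 1191 bp

1191 bp


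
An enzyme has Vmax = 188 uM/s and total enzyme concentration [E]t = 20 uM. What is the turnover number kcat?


kcat = Vmax / [E]t
kcat = 188 / 20
kcat = 9.4 s^-1

9.4 s^-1


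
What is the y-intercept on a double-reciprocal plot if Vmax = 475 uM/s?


y-intercept = 1/Vmax
= 1/475
= 0.0021 s/uM

0.0021 s/uM


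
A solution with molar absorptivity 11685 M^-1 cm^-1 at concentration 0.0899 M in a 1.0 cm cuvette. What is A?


A = epsilon * c * l
A = 11685 * 0.0899 * 1.0
A = 1050.4815

1050.4815


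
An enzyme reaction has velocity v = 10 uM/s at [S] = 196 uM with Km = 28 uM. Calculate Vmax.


Vmax = v * (Km + [S]) / [S]
Vmax = 10 * (28 + 196) / 196
Vmax = 11.4286 uM/s

11.4286 uM/s


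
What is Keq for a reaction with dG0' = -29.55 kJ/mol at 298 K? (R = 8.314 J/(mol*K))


Keq = exp(-dG0 * 1000 / (R * T))
Keq = exp(-(-29.55) * 1000 / (8.314 * 298))
Keq = 151296.9132

151296.9132


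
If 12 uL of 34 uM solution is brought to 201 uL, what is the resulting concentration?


C2 = C1 * V1 / V2
C2 = 34 * 12 / 201
C2 = 2.0299 uM

2.0299 uM


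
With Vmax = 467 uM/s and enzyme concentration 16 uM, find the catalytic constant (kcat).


kcat = Vmax / [E]t
kcat = 467 / 16
kcat = 29.1875 s^-1

29.1875 s^-1


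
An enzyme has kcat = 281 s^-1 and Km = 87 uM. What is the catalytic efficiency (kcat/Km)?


Catalytic efficiency = kcat / Km
= 281 / 87
= 3.2299 uM^-1*s^-1

3.2299 uM^-1*s^-1


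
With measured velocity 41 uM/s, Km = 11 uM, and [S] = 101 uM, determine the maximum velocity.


Vmax = v * (Km + [S]) / [S]
Vmax = 41 * (11 + 101) / 101
Vmax = 45.4653 uM/s

45.4653 uM/s


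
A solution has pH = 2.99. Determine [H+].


[H+] = 10^(-pH)
[H+] = 10^(-2.99)
[H+] = 0.001 M

0.001 M


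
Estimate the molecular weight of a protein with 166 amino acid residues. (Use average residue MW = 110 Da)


MW = n_residues * 110 Da
MW = 166 * 110
MW = 18260 Da

18260 Da


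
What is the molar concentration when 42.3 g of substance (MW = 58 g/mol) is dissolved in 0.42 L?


C = (mass / MW) / volume
C = (42.3 / 58) / 0.42
C = 1.7365 M

1.7365 M


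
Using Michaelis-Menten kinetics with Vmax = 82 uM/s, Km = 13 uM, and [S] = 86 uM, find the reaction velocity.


v = Vmax * [S] / (Km + [S])
v = 82 * 86 / (13 + 86)
v = 71.2323 uM/s

71.2323 uM/s


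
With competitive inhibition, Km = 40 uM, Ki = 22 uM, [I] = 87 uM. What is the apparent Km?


Km_app = Km * (1 + [I]/Ki)
Km_app = 40 * (1 + 87/22)
Km_app = 198.1818 uM

198.1818 uM


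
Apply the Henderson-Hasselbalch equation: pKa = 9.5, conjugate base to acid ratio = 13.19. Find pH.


pH = pKa + log10([A-]/[HA])
pH = 9.5 + log10(13.19)
pH = 10.6202

10.6202


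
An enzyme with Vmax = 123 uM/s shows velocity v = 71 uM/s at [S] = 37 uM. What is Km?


Km = [S] * (Vmax - v) / v
Km = 37 * (123 - 71) / 71
Km = 27.0986 uM

27.0986 uM


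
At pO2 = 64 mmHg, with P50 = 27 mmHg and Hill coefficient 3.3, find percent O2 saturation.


Y = pO2^n / (P50^n + pO2^n)
Y = 64^3.3 / (27^3.3 + 64^3.3)
Y = 94.52%

94.52%


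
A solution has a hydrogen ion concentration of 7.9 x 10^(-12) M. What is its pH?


pH = -log10([H+])
pH = -log10(7.9 x 10^(-12))
pH = 11.1024

11.1024


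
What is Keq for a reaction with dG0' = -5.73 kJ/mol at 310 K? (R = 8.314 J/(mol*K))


Keq = exp(-dG0 * 1000 / (R * T))
Keq = exp(-(-5.73) * 1000 / (8.314 * 310))
Keq = 9.237

9.237


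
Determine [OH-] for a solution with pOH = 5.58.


[OH-] = 10^(-pOH)
[OH-] = 10^(-5.58)
[OH-] = 2.630e-06 M

2.630e-06 M


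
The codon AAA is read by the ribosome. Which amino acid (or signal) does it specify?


Standard genetic code lookup.
Codon AAA -> Lys

Lys


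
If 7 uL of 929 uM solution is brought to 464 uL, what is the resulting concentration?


C2 = C1 * V1 / V2
C2 = 929 * 7 / 464
C2 = 14.0151 uM

14.0151 uM


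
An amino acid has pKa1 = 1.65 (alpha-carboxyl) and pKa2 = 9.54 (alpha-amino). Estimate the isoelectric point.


pI = (pKa1 + pKa2) / 2
pI = (1.65 + 9.54) / 2
pI = 5.595

5.595


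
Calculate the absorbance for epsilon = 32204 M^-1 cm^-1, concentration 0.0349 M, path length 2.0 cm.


A = epsilon * c * l
A = 32204 * 0.0349 * 2.0
A = 2247.8392

2247.8392


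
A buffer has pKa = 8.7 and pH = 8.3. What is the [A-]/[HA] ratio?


[A-]/[HA] = 10^(pH - pKa)
= 10^(8.3 - 8.7)
= 0.3981

0.3981


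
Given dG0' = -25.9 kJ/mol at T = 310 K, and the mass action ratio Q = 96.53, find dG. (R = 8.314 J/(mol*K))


dG = dG0' + RT * ln(Q) / 1000
dG = -25.9 + 8.314 * 310 * ln(96.53) / 1000
dG = -14.1219 kJ/mol

-14.1219 kJ/mol


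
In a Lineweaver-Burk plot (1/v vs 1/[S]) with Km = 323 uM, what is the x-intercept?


x-intercept = -1/Km
= -1/323
= -0.0031 1/uM

-0.0031 1/uM


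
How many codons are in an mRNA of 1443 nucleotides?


codons = nucleotides / 3
codons = 1443 / 3 = 481

481


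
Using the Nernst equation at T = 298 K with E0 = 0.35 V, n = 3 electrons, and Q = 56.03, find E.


E = E0 - (RT/nF) * ln(Q)
E = 0.35 - (8.314 * 298 / (3 * 96485)) * ln(56.03)
E = 0.3155 V

0.3155 V


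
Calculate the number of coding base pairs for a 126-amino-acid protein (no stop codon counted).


Each amino acid = 1 codon = 3 bp
bp = 126 * 3 = 378 bp

378 bp


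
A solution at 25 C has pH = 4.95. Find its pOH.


pOH = 14 - pH
pOH = 14 - 4.95
pOH = 9.05

9.05


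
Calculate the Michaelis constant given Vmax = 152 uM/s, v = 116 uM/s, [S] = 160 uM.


Km = [S] * (Vmax - v) / v
Km = 160 * (152 - 116) / 116
Km = 49.6552 uM

49.6552 uM


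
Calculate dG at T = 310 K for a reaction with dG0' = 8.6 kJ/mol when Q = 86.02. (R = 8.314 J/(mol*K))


dG = dG0' + RT * ln(Q) / 1000
dG = 8.6 + 8.314 * 310 * ln(86.02) / 1000
dG = 20.081 kJ/mol

20.081 kJ/mol


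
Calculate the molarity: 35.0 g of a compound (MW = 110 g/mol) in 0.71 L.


C = (mass / MW) / volume
C = (35.0 / 110) / 0.71
C = 0.4481 M

0.4481 M


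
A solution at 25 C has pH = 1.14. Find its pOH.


pOH = 14 - pH
pOH = 14 - 1.14
pOH = 12.86

12.86


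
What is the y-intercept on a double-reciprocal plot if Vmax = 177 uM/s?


y-intercept = 1/Vmax
= 1/177
= 0.0056 s/uM

0.0056 s/uM


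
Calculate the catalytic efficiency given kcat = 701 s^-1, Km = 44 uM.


Catalytic efficiency = kcat / Km
= 701 / 44
= 15.9318 uM^-1*s^-1

15.9318 uM^-1*s^-1


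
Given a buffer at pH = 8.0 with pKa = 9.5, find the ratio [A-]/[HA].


[A-]/[HA] = 10^(pH - pKa)
= 10^(8.0 - 9.5)
= 0.0316

0.0316


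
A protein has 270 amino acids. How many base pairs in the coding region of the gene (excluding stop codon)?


Each amino acid = 1 codon = 3 bp
bp = 270 * 3 = 810 bp

810 bp


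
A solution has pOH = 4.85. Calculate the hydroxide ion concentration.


[OH-] = 10^(-pOH)
[OH-] = 10^(-4.85)
[OH-] = 1.413e-05 M

1.413e-05 M


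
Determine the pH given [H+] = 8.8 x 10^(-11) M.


pH = -log10([H+])
pH = -log10(8.8 x 10^(-11))
pH = 10.0555

10.0555


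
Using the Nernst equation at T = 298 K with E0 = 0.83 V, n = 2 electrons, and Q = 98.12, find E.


E = E0 - (RT/nF) * ln(Q)
E = 0.83 - (8.314 * 298 / (2 * 96485)) * ln(98.12)
E = 0.7711 V

0.7711 V


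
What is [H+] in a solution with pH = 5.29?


[H+] = 10^(-pH)
[H+] = 10^(-5.29)
[H+] = 5.129e-06 M

5.129e-06 M


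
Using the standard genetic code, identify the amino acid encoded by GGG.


Standard genetic code lookup.
Codon GGG -> Gly

Gly


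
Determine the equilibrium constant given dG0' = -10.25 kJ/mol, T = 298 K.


Keq = exp(-dG0 * 1000 / (R * T))
Keq = exp(-(-10.25) * 1000 / (8.314 * 298))
Keq = 62.6219

62.6219


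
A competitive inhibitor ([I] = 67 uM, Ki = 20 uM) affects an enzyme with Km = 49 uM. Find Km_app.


Km_app = Km * (1 + [I]/Ki)
Km_app = 49 * (1 + 67/20)
Km_app = 213.15 uM

213.15 uM


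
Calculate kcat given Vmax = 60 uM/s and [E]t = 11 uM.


kcat = Vmax / [E]t
kcat = 60 / 11
kcat = 5.4545 s^-1

5.4545 s^-1


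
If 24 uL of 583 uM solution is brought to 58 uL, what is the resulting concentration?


C2 = C1 * V1 / V2
C2 = 583 * 24 / 58
C2 = 241.2414 uM

241.2414 uM


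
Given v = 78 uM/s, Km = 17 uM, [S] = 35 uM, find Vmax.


Vmax = v * (Km + [S]) / [S]
Vmax = 78 * (17 + 35) / 35
Vmax = 115.8857 uM/s

115.8857 uM/s


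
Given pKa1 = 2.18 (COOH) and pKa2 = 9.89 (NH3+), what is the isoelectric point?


pI = (pKa1 + pKa2) / 2
pI = (2.18 + 9.89) / 2
pI = 6.035

6.035


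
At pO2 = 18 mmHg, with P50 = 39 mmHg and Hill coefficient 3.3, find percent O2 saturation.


Y = pO2^n / (P50^n + pO2^n)
Y = 18^3.3 / (39^3.3 + 18^3.3)
Y = 7.23%

7.23%


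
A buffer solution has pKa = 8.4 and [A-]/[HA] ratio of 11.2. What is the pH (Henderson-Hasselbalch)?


pH = pKa + log10([A-]/[HA])
pH = 8.4 + log10(11.2)
pH = 9.4492

9.4492


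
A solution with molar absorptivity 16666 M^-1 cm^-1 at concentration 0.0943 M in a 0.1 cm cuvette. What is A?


A = epsilon * c * l
A = 16666 * 0.0943 * 0.1
A = 157.1604

157.1604


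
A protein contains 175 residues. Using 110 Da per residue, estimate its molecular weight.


MW = n_residues * 110 Da
MW = 175 * 110
MW = 19250 Da

19250 Da


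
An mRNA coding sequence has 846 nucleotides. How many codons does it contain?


codons = nucleotides / 3
codons = 846 / 3 = 282

282


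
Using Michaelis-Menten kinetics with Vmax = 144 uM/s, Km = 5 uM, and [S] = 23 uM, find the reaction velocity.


v = Vmax * [S] / (Km + [S])
v = 144 * 23 / (5 + 23)
v = 118.2857 uM/s

118.2857 uM/s


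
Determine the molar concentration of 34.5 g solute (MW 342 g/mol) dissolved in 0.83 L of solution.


C = (mass / MW) / volume
C = (34.5 / 342) / 0.83
C = 0.1215 M

0.1215 M


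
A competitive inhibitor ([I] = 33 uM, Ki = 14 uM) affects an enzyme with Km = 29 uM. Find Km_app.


Km_app = Km * (1 + [I]/Ki)
Km_app = 29 * (1 + 33/14)
Km_app = 97.3571 uM

97.3571 uM


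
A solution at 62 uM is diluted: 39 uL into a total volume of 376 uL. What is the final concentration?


C2 = C1 * V1 / V2
C2 = 62 * 39 / 376
C2 = 6.4309 uM

6.4309 uM


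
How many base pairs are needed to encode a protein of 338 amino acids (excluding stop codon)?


Each amino acid = 1 codon = 3 bp
bp = 338 * 3 = 1014 bp

1014 bp


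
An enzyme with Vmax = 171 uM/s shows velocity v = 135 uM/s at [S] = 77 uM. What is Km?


Km = [S] * (Vmax - v) / v
Km = 77 * (171 - 135) / 135
Km = 20.5333 uM

20.5333 uM


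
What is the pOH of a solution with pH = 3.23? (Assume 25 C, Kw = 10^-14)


pOH = 14 - pH
pOH = 14 - 3.23
pOH = 10.77

10.77


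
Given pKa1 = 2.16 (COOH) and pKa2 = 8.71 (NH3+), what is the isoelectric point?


pI = (pKa1 + pKa2) / 2
pI = (2.16 + 8.71) / 2
pI = 5.435

5.435


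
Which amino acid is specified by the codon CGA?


Standard genetic code lookup.
Codon CGA -> Arg

Arg


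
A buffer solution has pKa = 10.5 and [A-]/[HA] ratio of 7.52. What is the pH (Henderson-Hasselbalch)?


pH = pKa + log10([A-]/[HA])
pH = 10.5 + log10(7.52)
pH = 11.3762

11.3762


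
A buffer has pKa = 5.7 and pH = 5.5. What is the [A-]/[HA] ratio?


[A-]/[HA] = 10^(pH - pKa)
= 10^(5.5 - 5.7)
= 0.631

0.631


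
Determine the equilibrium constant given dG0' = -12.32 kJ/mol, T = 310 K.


Keq = exp(-dG0 * 1000 / (R * T))
Keq = exp(-(-12.32) * 1000 / (8.314 * 310))
Keq = 119.1189

119.1189


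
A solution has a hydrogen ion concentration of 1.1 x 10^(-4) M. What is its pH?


pH = -log10([H+])
pH = -log10(1.1 x 10^(-4))
pH = 3.9586

3.9586


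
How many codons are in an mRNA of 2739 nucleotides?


codons = nucleotides / 3
codons = 2739 / 3 = 913

913


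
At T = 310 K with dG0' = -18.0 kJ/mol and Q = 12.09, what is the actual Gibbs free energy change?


dG = dG0' + RT * ln(Q) / 1000
dG = -18.0 + 8.314 * 310 * ln(12.09) / 1000
dG = -11.5763 kJ/mol

-11.5763 kJ/mol


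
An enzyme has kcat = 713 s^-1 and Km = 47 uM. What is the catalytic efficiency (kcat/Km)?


Catalytic efficiency = kcat / Km
= 713 / 47
= 15.1702 uM^-1*s^-1

15.1702 uM^-1*s^-1


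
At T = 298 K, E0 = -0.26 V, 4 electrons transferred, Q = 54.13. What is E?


E = E0 - (RT/nF) * ln(Q)
E = -0.26 - (8.314 * 298 / (4 * 96485)) * ln(54.13)
E = -0.2856 V

-0.2856 V


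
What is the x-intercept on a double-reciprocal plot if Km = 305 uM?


x-intercept = -1/Km
= -1/305
= -0.0033 1/uM

-0.0033 1/uM


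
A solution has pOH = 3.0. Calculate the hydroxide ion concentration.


[OH-] = 10^(-pOH)
[OH-] = 10^(-3.0)
[OH-] = 0.001 M

0.001 M


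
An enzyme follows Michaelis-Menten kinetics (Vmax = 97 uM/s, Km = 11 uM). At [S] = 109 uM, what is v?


v = Vmax * [S] / (Km + [S])
v = 97 * 109 / (11 + 109)
v = 88.1083 uM/s

88.1083 uM/s


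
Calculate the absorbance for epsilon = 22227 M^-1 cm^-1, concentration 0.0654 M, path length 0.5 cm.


A = epsilon * c * l
A = 22227 * 0.0654 * 0.5
A = 726.8229

726.8229


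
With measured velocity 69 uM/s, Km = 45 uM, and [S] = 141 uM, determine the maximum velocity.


Vmax = v * (Km + [S]) / [S]
Vmax = 69 * (45 + 141) / 141
Vmax = 91.0213 uM/s

91.0213 uM/s


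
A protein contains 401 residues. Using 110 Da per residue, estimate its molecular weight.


MW = n_residues * 110 Da
MW = 401 * 110
MW = 44110 Da

44110 Da


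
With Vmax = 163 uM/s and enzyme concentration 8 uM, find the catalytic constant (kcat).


kcat = Vmax / [E]t
kcat = 163 / 8
kcat = 20.375 s^-1

20.375 s^-1


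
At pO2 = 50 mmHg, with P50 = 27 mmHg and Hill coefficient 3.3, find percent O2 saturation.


Y = pO2^n / (P50^n + pO2^n)
Y = 50^3.3 / (27^3.3 + 50^3.3)
Y = 88.43%

88.43%


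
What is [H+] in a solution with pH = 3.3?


[H+] = 10^(-pH)
[H+] = 10^(-3.3)
[H+] = 5.012e-04 M

5.012e-04 M


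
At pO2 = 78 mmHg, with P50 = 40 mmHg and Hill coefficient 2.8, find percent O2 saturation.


Y = pO2^n / (P50^n + pO2^n)
Y = 78^2.8 / (40^2.8 + 78^2.8)
Y = 86.64%

86.64%


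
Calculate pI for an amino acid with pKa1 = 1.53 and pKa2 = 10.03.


pI = (pKa1 + pKa2) / 2
pI = (1.53 + 10.03) / 2
pI = 5.78

5.78


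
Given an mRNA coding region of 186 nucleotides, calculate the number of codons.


codons = nucleotides / 3
codons = 186 / 3 = 62

62


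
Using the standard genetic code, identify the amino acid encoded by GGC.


Standard genetic code lookup.
Codon GGC -> Gly

Gly


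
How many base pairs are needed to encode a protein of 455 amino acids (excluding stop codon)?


Each amino acid = 1 codon = 3 bp
bp = 455 * 3 = 1365 bp

1365 bp


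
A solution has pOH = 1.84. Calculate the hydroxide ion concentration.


[OH-] = 10^(-pOH)
[OH-] = 10^(-1.84)
[OH-] = 0.0145 M

0.0145 M


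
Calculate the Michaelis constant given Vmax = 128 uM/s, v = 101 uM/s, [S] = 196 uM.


Km = [S] * (Vmax - v) / v
Km = 196 * (128 - 101) / 101
Km = 52.396 uM

52.396 uM


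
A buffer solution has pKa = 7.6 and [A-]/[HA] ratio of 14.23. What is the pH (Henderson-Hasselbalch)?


pH = pKa + log10([A-]/[HA])
pH = 7.6 + log10(14.23)
pH = 8.7532

8.7532


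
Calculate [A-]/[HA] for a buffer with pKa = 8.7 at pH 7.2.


[A-]/[HA] = 10^(pH - pKa)
= 10^(7.2 - 8.7)
= 0.0316

0.0316


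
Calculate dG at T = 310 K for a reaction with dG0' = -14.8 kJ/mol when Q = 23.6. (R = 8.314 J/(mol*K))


dG = dG0' + RT * ln(Q) / 1000
dG = -14.8 + 8.314 * 310 * ln(23.6) / 1000
dG = -6.6524 kJ/mol

-6.6524 kJ/mol


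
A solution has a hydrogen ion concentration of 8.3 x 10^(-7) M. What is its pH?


pH = -log10([H+])
pH = -log10(8.3 x 10^(-7))
pH = 6.0809

6.0809


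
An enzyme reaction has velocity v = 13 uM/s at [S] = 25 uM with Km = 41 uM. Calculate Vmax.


Vmax = v * (Km + [S]) / [S]
Vmax = 13 * (41 + 25) / 25
Vmax = 34.32 uM/s

34.32 uM/s


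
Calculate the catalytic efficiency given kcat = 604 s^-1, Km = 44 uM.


Catalytic efficiency = kcat / Km
= 604 / 44
= 13.7273 uM^-1*s^-1

13.7273 uM^-1*s^-1


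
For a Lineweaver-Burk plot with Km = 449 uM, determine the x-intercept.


x-intercept = -1/Km
= -1/449
= -0.0022 1/uM

-0.0022 1/uM


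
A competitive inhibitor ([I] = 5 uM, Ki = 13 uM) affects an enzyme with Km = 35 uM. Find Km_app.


Km_app = Km * (1 + [I]/Ki)
Km_app = 35 * (1 + 5/13)
Km_app = 48.4615 uM

48.4615 uM


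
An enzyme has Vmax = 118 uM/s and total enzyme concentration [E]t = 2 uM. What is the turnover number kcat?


kcat = Vmax / [E]t
kcat = 118 / 2
kcat = 59.0 s^-1

59.0 s^-1


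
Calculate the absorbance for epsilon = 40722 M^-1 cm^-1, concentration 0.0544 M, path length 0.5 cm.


A = epsilon * c * l
A = 40722 * 0.0544 * 0.5
A = 1107.6384

1107.6384


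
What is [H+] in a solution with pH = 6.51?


[H+] = 10^(-pH)
[H+] = 10^(-6.51)
[H+] = 3.090e-07 M

3.090e-07 M


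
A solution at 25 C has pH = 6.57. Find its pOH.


pOH = 14 - pH
pOH = 14 - 6.57
pOH = 7.43

7.43


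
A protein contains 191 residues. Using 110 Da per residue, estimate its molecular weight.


MW = n_residues * 110 Da
MW = 191 * 110
MW = 21010 Da

21010 Da


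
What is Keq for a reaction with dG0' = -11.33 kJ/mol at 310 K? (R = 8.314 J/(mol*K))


Keq = exp(-dG0 * 1000 / (R * T))
Keq = exp(-(-11.33) * 1000 / (8.314 * 310))
Keq = 81.1261

81.1261


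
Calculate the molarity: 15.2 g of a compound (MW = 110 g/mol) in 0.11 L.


C = (mass / MW) / volume
C = (15.2 / 110) / 0.11
C = 1.2562 M

1.2562 M


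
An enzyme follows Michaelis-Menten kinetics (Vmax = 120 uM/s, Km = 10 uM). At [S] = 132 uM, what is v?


v = Vmax * [S] / (Km + [S])
v = 120 * 132 / (10 + 132)
v = 111.5493 uM/s

111.5493 uM/s


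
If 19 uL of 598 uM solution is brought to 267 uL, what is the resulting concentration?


C2 = C1 * V1 / V2
C2 = 598 * 19 / 267
C2 = 42.5543 uM

42.5543 uM


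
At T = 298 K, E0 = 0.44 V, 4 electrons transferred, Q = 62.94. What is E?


E = E0 - (RT/nF) * ln(Q)
E = 0.44 - (8.314 * 298 / (4 * 96485)) * ln(62.94)
E = 0.4134 V

0.4134 V


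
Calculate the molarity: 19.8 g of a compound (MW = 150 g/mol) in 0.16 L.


C = (mass / MW) / volume
C = (19.8 / 150) / 0.16
C = 0.825 M

0.825 M


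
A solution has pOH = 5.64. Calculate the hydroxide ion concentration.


[OH-] = 10^(-pOH)
[OH-] = 10^(-5.64)
[OH-] = 2.291e-06 M

2.291e-06 M


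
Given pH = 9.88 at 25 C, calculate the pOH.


pOH = 14 - pH
pOH = 14 - 9.88
pOH = 4.12

4.12


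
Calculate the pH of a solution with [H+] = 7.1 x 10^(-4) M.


pH = -log10([H+])
pH = -log10(7.1 x 10^(-4))
pH = 3.1487

3.1487


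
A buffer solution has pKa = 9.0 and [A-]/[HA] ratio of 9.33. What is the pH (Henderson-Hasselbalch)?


pH = pKa + log10([A-]/[HA])
pH = 9.0 + log10(9.33)
pH = 9.9699

9.9699


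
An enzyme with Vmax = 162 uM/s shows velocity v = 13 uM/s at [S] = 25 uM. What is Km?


Km = [S] * (Vmax - v) / v
Km = 25 * (162 - 13) / 13
Km = 286.5385 uM

286.5385 uM


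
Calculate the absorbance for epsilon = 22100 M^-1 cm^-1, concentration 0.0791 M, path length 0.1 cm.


A = epsilon * c * l
A = 22100 * 0.0791 * 0.1
A = 174.811

174.811


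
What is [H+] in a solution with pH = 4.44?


[H+] = 10^(-pH)
[H+] = 10^(-4.44)
[H+] = 3.631e-05 M

3.631e-05 M


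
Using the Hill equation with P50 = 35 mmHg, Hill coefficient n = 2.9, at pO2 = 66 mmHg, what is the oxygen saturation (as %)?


Y = pO2^n / (P50^n + pO2^n)
Y = 66^2.9 / (35^2.9 + 66^2.9)
Y = 86.29%

86.29%


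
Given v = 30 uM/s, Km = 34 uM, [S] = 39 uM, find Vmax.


Vmax = v * (Km + [S]) / [S]
Vmax = 30 * (34 + 39) / 39
Vmax = 56.1538 uM/s

56.1538 uM/s


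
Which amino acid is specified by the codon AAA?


Standard genetic code lookup.
Codon AAA -> Lys

Lys


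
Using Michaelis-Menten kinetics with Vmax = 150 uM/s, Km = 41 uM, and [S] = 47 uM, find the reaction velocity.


v = Vmax * [S] / (Km + [S])
v = 150 * 47 / (41 + 47)
v = 80.1136 uM/s

80.1136 uM/s


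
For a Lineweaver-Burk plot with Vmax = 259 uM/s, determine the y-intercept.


y-intercept = 1/Vmax
= 1/259
= 0.0039 s/uM

0.0039 s/uM


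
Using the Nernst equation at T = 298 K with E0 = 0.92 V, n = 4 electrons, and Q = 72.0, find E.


E = E0 - (RT/nF) * ln(Q)
E = 0.92 - (8.314 * 298 / (4 * 96485)) * ln(72.0)
E = 0.8925 V

0.8925 V


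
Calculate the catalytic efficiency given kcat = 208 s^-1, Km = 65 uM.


Catalytic efficiency = kcat / Km
= 208 / 65
= 3.2 uM^-1*s^-1

3.2 uM^-1*s^-1


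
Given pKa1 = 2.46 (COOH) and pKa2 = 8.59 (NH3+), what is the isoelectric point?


pI = (pKa1 + pKa2) / 2
pI = (2.46 + 8.59) / 2
pI = 5.525

5.525


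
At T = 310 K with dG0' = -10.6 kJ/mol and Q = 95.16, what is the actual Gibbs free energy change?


dG = dG0' + RT * ln(Q) / 1000
dG = -10.6 + 8.314 * 310 * ln(95.16) / 1000
dG = 1.1412 kJ/mol

1.1412 kJ/mol


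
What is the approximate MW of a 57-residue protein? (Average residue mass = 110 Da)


MW = n_residues * 110 Da
MW = 57 * 110
MW = 6270 Da

6270 Da


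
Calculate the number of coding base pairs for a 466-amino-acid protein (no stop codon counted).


Each amino acid = 1 codon = 3 bp
bp = 466 * 3 = 1398 bp

1398 bp


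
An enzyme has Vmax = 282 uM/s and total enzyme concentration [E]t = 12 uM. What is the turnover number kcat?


kcat = Vmax / [E]t
kcat = 282 / 12
kcat = 23.5 s^-1

23.5 s^-1


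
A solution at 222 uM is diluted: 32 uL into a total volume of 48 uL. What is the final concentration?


C2 = C1 * V1 / V2
C2 = 222 * 32 / 48
C2 = 148.0 uM

148.0 uM


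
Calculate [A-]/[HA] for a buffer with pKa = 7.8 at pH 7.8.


[A-]/[HA] = 10^(pH - pKa)
= 10^(7.8 - 7.8)
= 1.0

1.0


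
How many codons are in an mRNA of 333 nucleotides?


codons = nucleotides / 3
codons = 333 / 3 = 111

111


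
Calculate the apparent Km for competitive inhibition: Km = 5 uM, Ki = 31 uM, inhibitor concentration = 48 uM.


Km_app = Km * (1 + [I]/Ki)
Km_app = 5 * (1 + 48/31)
Km_app = 12.7419 uM

12.7419 uM


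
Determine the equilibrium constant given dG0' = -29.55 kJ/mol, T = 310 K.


Keq = exp(-dG0 * 1000 / (R * T))
Keq = exp(-(-29.55) * 1000 / (8.314 * 310))
Keq = 95349.9603

95349.9603


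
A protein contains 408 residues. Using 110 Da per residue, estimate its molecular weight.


MW = n_residues * 110 Da
MW = 408 * 110
MW = 44880 Da

44880 Da


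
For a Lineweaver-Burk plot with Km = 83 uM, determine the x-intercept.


x-intercept = -1/Km
= -1/83
= -0.012 1/uM

-0.012 1/uM


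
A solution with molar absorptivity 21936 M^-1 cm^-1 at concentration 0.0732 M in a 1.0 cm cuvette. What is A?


A = epsilon * c * l
A = 21936 * 0.0732 * 1.0
A = 1605.7152

1605.7152


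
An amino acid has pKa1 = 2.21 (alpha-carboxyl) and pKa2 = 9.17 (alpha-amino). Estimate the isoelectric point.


pI = (pKa1 + pKa2) / 2
pI = (2.21 + 9.17) / 2
pI = 5.69

5.69


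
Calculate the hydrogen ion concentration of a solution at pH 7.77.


[H+] = 10^(-pH)
[H+] = 10^(-7.77)
[H+] = 1.698e-08 M

1.698e-08 M


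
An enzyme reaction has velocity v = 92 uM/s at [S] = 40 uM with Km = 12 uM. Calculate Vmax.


Vmax = v * (Km + [S]) / [S]
Vmax = 92 * (12 + 40) / 40
Vmax = 119.6 uM/s

119.6 uM/s


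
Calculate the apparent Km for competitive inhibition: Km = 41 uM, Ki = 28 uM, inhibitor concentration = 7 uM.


Km_app = Km * (1 + [I]/Ki)
Km_app = 41 * (1 + 7/28)
Km_app = 51.25 uM

51.25 uM


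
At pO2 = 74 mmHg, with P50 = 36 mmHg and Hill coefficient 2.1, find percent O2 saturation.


Y = pO2^n / (P50^n + pO2^n)
Y = 74^2.1 / (36^2.1 + 74^2.1)
Y = 81.95%

81.95%


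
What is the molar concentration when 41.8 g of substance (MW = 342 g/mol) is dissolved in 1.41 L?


C = (mass / MW) / volume
C = (41.8 / 342) / 1.41
C = 0.0867 M

0.0867 M


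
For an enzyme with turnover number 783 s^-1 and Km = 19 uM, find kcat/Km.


Catalytic efficiency = kcat / Km
= 783 / 19
= 41.2105 uM^-1*s^-1

41.2105 uM^-1*s^-1


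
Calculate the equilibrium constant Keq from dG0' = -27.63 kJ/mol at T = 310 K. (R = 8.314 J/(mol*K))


Keq = exp(-dG0 * 1000 / (R * T))
Keq = exp(-(-27.63) * 1000 / (8.314 * 310))
Keq = 45267.9744

45267.9744


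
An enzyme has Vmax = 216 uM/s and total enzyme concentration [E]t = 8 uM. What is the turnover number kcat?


kcat = Vmax / [E]t
kcat = 216 / 8
kcat = 27.0 s^-1

27.0 s^-1


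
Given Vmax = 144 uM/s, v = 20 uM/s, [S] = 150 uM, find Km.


Km = [S] * (Vmax - v) / v
Km = 150 * (144 - 20) / 20
Km = 930.0 uM

930.0 uM


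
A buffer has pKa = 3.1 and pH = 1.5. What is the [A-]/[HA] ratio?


[A-]/[HA] = 10^(pH - pKa)
= 10^(1.5 - 3.1)
= 0.0251

0.0251


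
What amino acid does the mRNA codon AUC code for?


Standard genetic code lookup.
Codon AUC -> Ile

Ile


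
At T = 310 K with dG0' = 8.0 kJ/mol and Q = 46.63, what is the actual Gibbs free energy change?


dG = dG0' + RT * ln(Q) / 1000
dG = 8.0 + 8.314 * 310 * ln(46.63) / 1000
dG = 17.9028 kJ/mol

17.9028 kJ/mol


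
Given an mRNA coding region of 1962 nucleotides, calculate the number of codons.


codons = nucleotides / 3
codons = 1962 / 3 = 654

654


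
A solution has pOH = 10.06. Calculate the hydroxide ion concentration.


[OH-] = 10^(-pOH)
[OH-] = 10^(-10.06)
[OH-] = 8.710e-11 M

8.710e-11 M


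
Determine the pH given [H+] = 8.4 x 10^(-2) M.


pH = -log10([H+])
pH = -log10(8.4 x 10^(-2))
pH = 1.0757

1.0757


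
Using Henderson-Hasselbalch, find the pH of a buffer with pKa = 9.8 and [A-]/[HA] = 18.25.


pH = pKa + log10([A-]/[HA])
pH = 9.8 + log10(18.25)
pH = 11.0613

11.0613


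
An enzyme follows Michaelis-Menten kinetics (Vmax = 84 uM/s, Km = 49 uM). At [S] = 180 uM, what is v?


v = Vmax * [S] / (Km + [S])
v = 84 * 180 / (49 + 180)
v = 66.0262 uM/s

66.0262 uM/s


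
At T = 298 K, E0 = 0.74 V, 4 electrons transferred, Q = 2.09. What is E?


E = E0 - (RT/nF) * ln(Q)
E = 0.74 - (8.314 * 298 / (4 * 96485)) * ln(2.09)
E = 0.7353 V

0.7353 V


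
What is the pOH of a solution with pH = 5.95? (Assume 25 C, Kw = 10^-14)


pOH = 14 - pH
pOH = 14 - 5.95
pOH = 8.05

8.05


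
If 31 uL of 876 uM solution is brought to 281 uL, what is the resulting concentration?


C2 = C1 * V1 / V2
C2 = 876 * 31 / 281
C2 = 96.6406 uM

96.6406 uM


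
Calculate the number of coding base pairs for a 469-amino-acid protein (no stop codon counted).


Each amino acid = 1 codon = 3 bp
bp = 469 * 3 = 1407 bp

1407 bp


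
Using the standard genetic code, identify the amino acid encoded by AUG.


Standard genetic code lookup.
Codon AUG -> Met (start)

Met (start)


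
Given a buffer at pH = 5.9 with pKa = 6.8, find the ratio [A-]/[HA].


[A-]/[HA] = 10^(pH - pKa)
= 10^(5.9 - 6.8)
= 0.1259

0.1259


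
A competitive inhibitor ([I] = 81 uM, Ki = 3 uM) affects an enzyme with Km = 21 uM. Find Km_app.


Km_app = Km * (1 + [I]/Ki)
Km_app = 21 * (1 + 81/3)
Km_app = 588.0 uM

588.0 uM


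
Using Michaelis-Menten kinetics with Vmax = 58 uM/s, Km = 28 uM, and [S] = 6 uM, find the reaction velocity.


v = Vmax * [S] / (Km + [S])
v = 58 * 6 / (28 + 6)
v = 10.2353 uM/s

10.2353 uM/s


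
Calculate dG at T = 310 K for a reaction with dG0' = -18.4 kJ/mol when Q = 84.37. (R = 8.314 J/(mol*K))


dG = dG0' + RT * ln(Q) / 1000
dG = -18.4 + 8.314 * 310 * ln(84.37) / 1000
dG = -6.969 kJ/mol

-6.969 kJ/mol


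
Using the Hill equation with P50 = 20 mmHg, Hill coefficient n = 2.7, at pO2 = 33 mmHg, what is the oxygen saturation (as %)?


Y = pO2^n / (P50^n + pO2^n)
Y = 33^2.7 / (20^2.7 + 33^2.7)
Y = 79.45%

79.45%
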